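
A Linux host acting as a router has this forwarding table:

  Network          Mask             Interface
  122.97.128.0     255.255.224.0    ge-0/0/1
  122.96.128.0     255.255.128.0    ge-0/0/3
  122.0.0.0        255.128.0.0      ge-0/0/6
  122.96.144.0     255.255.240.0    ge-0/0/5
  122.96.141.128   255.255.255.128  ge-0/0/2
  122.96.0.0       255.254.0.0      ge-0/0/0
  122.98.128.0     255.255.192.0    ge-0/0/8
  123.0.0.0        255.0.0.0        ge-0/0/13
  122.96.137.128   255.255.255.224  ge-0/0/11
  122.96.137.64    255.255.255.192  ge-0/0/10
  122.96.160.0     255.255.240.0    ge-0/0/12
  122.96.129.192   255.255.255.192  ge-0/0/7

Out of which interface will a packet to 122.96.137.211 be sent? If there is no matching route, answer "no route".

ge-0/0/3

Routes whose prefix contains 122.96.137.211:
  122.0.0.0/9 (122.0.0.0 - 122.127.255.255) -> ge-0/0/6
  122.96.0.0/15 (122.96.0.0 - 122.97.255.255) -> ge-0/0/0
  122.96.128.0/17 (122.96.128.0 - 122.96.255.255) -> ge-0/0/3
More-specific entries that do NOT match:
  122.96.137.128/27 (122.96.137.128 - 122.96.137.159) does not contain 122.96.137.211
  122.96.137.64/26 (122.96.137.64 - 122.96.137.127) does not contain 122.96.137.211
  122.96.129.192/26 (122.96.129.192 - 122.96.129.255) does not contain 122.96.137.211
  122.96.141.128/25 (122.96.141.128 - 122.96.141.255) does not contain 122.96.137.211
  122.96.144.0/20 (122.96.144.0 - 122.96.159.255) does not contain 122.96.137.211
  122.96.160.0/20 (122.96.160.0 - 122.96.175.255) does not contain 122.96.137.211
  122.97.128.0/19 (122.97.128.0 - 122.97.159.255) does not contain 122.96.137.211
  122.98.128.0/18 (122.98.128.0 - 122.98.191.255) does not contain 122.96.137.211
Longest matching prefix is /17 -> interface ge-0/0/3.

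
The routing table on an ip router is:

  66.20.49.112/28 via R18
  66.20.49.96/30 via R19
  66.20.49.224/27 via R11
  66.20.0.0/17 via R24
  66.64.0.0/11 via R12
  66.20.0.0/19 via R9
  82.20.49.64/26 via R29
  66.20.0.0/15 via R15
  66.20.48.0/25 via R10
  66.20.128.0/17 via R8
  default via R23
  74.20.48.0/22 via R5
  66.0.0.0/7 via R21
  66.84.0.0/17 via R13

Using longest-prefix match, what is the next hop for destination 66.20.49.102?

R24

Routes whose prefix contains 66.20.49.102:
  0.0.0.0/0 (default, matches everything) -> R23
  66.0.0.0/7 (66.0.0.0 - 67.255.255.255) -> R21
  66.20.0.0/15 (66.20.0.0 - 66.21.255.255) -> R15
  66.20.0.0/17 (66.20.0.0 - 66.20.127.255) -> R24
More-specific entries that do NOT match:
  66.20.49.96/30 (66.20.49.96 - 66.20.49.99) does not contain 66.20.49.102
  66.20.49.112/28 (66.20.49.112 - 66.20.49.127) does not contain 66.20.49.102
  66.20.49.224/27 (66.20.49.224 - 66.20.49.255) does not contain 66.20.49.102
  82.20.49.64/26 (82.20.49.64 - 82.20.49.127) does not contain 66.20.49.102
  66.20.48.0/25 (66.20.48.0 - 66.20.48.127) does not contain 66.20.49.102
  74.20.48.0/22 (74.20.48.0 - 74.20.51.255) does not contain 66.20.49.102
  66.20.0.0/19 (66.20.0.0 - 66.20.31.255) does not contain 66.20.49.102
Longest matching prefix is /17 -> next hop R24.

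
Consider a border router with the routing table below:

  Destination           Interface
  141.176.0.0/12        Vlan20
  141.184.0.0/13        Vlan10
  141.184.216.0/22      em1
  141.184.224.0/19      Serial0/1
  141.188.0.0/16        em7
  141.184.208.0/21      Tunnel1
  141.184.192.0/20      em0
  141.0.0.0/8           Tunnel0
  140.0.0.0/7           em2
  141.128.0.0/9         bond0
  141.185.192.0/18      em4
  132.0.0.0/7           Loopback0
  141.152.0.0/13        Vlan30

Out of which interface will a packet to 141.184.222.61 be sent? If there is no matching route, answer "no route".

Vlan10

Routes whose prefix contains 141.184.222.61:
  140.0.0.0/7 (140.0.0.0 - 141.255.255.255) -> em2
  141.0.0.0/8 (141.0.0.0 - 141.255.255.255) -> Tunnel0
  141.128.0.0/9 (141.128.0.0 - 141.255.255.255) -> bond0
  141.176.0.0/12 (141.176.0.0 - 141.191.255.255) -> Vlan20
  141.184.0.0/13 (141.184.0.0 - 141.191.255.255) -> Vlan10
More-specific entries that do NOT match:
  141.184.216.0/22 (141.184.216.0 - 141.184.219.255) does not contain 141.184.222.61
  141.184.208.0/21 (141.184.208.0 - 141.184.215.255) does not contain 141.184.222.61
  141.184.192.0/20 (141.184.192.0 - 141.184.207.255) does not contain 141.184.222.61
  141.184.224.0/19 (141.184.224.0 - 141.184.255.255) does not contain 141.184.222.61
  141.185.192.0/18 (141.185.192.0 - 141.185.255.255) does not contain 141.184.222.61
  141.188.0.0/16 (141.188.0.0 - 141.188.255.255) does not contain 141.184.222.61
Longest matching prefix is /13 -> interface Vlan10.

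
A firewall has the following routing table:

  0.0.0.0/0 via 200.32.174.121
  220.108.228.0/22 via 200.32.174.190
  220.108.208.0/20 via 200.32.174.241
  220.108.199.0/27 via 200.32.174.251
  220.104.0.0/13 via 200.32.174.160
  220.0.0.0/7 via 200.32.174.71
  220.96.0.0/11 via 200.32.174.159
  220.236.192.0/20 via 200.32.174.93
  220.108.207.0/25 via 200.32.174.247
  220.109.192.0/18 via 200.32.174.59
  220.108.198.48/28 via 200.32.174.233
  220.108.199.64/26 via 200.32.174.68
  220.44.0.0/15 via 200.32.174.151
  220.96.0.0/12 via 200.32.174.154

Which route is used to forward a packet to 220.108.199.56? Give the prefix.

220.104.0.0/13

Entries matching 220.108.199.56:
  0.0.0.0/0 (default, matches everything)
  220.0.0.0/7 (220.0.0.0 - 221.255.255.255)
  220.96.0.0/11 (220.96.0.0 - 220.127.255.255)
  220.96.0.0/12 (220.96.0.0 - 220.111.255.255)
  220.104.0.0/13 (220.104.0.0 - 220.111.255.255)
Most specific is 220.104.0.0/13.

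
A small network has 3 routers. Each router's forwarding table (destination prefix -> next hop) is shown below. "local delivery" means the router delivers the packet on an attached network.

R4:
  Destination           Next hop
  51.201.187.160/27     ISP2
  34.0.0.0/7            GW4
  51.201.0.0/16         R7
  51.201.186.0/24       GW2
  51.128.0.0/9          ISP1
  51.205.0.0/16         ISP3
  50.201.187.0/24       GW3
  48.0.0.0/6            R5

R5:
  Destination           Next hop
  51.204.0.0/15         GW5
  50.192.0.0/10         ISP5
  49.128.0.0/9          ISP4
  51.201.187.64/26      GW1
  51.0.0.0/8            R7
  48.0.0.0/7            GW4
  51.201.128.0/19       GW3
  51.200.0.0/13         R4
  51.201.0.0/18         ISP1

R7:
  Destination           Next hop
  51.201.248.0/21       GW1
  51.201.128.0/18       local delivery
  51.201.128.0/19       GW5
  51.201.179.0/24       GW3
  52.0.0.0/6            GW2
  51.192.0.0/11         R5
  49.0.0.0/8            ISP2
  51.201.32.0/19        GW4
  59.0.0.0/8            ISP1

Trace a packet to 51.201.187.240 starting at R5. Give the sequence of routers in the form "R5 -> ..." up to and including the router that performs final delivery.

R5 -> R4 -> R7

At R5: longest match for 51.201.187.240 is 51.200.0.0/13 -> R4
At R4: longest match for 51.201.187.240 is 51.201.0.0/16 -> R7
At R7: longest match for 51.201.187.240 is 51.201.128.0/18 -> local delivery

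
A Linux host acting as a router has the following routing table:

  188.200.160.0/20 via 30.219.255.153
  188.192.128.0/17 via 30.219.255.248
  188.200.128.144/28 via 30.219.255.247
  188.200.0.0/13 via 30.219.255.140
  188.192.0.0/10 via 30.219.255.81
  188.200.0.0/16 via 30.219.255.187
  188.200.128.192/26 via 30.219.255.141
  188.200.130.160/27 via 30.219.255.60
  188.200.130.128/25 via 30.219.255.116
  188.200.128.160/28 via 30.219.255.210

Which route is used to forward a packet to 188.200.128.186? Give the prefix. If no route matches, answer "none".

Entries matching 188.200.128.186:
  188.192.0.0/10 (188.192.0.0 - 188.255.255.255)
  188.200.0.0/13 (188.200.0.0 - 188.207.255.255)
  188.200.0.0/16 (188.200.0.0 - 188.200.255.255)
Most specific is 188.200.0.0/16.

188.200.0.0/16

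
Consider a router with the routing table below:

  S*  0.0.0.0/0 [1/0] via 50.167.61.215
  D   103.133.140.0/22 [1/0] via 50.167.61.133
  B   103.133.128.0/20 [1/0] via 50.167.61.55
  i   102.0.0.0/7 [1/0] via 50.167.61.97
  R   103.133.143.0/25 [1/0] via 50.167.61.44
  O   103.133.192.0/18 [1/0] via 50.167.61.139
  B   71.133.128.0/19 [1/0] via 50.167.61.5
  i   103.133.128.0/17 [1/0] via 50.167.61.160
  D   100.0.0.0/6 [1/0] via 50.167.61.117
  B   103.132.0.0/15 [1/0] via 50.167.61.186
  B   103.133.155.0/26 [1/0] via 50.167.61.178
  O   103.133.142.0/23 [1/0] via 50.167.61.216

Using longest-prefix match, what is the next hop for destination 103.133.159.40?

Routes whose prefix contains 103.133.159.40:
  0.0.0.0/0 (default, matches everything) -> 50.167.61.215
  100.0.0.0/6 (100.0.0.0 - 103.255.255.255) -> 50.167.61.117
  102.0.0.0/7 (102.0.0.0 - 103.255.255.255) -> 50.167.61.97
  103.132.0.0/15 (103.132.0.0 - 103.133.255.255) -> 50.167.61.186
  103.133.128.0/17 (103.133.128.0 - 103.133.255.255) -> 50.167.61.160
More-specific entries that do NOT match:
  103.133.155.0/26 (103.133.155.0 - 103.133.155.63) does not contain 103.133.159.40
  103.133.143.0/25 (103.133.143.0 - 103.133.143.127) does not contain 103.133.159.40
  103.133.142.0/23 (103.133.142.0 - 103.133.143.255) does not contain 103.133.159.40
  103.133.140.0/22 (103.133.140.0 - 103.133.143.255) does not contain 103.133.159.40
  103.133.128.0/20 (103.133.128.0 - 103.133.143.255) does not contain 103.133.159.40
  71.133.128.0/19 (71.133.128.0 - 71.133.159.255) does not contain 103.133.159.40
  103.133.192.0/18 (103.133.192.0 - 103.133.255.255) does not contain 103.133.159.40
Longest matching prefix is /17 -> next hop 50.167.61.160.

50.167.61.160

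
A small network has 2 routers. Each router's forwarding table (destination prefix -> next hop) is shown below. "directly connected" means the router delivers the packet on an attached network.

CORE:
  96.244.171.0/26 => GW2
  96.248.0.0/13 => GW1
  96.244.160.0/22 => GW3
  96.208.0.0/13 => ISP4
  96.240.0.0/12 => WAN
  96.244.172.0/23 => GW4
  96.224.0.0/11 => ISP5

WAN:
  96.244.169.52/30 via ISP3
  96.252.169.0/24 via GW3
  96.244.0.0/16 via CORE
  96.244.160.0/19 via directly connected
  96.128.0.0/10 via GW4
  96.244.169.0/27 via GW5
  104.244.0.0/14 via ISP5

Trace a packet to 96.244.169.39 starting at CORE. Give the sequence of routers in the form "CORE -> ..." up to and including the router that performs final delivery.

CORE -> WAN

At CORE: longest match for 96.244.169.39 is 96.240.0.0/12 -> WAN
At WAN: longest match for 96.244.169.39 is 96.244.160.0/19 -> directly connected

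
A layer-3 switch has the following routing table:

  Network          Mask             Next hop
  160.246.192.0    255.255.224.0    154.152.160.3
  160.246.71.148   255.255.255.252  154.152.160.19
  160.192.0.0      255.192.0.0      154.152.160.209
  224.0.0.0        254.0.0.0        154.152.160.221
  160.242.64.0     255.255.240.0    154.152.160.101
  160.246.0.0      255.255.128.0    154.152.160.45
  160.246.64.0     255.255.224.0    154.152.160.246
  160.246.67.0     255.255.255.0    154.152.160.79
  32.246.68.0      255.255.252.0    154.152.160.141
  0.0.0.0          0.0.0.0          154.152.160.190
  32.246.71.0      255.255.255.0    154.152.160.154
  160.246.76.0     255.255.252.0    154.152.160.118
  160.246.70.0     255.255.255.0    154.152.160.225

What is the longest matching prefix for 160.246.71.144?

Entries matching 160.246.71.144:
  0.0.0.0/0 (default, matches everything)
  160.192.0.0/10 (160.192.0.0 - 160.255.255.255)
  160.246.0.0/17 (160.246.0.0 - 160.246.127.255)
  160.246.64.0/19 (160.246.64.0 - 160.246.95.255)
Most specific is 160.246.64.0/19.

160.246.64.0/19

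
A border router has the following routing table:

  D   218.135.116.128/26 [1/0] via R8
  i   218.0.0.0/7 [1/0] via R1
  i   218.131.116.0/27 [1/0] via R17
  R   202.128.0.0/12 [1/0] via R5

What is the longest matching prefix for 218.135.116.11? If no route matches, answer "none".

Entries matching 218.135.116.11:
  218.0.0.0/7 (218.0.0.0 - 219.255.255.255)
Most specific is 218.0.0.0/7.

218.0.0.0/7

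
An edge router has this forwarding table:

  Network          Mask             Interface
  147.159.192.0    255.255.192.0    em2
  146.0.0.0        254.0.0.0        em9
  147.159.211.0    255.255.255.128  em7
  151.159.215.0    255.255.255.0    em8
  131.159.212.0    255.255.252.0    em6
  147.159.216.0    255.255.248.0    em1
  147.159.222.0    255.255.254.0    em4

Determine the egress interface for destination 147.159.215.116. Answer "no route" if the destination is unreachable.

em2

Routes whose prefix contains 147.159.215.116:
  146.0.0.0/7 (146.0.0.0 - 147.255.255.255) -> em9
  147.159.192.0/18 (147.159.192.0 - 147.159.255.255) -> em2
More-specific entries that do NOT match:
  147.159.211.0/25 (147.159.211.0 - 147.159.211.127) does not contain 147.159.215.116
  151.159.215.0/24 (151.159.215.0 - 151.159.215.255) does not contain 147.159.215.116
  147.159.222.0/23 (147.159.222.0 - 147.159.223.255) does not contain 147.159.215.116
  131.159.212.0/22 (131.159.212.0 - 131.159.215.255) does not contain 147.159.215.116
  147.159.216.0/21 (147.159.216.0 - 147.159.223.255) does not contain 147.159.215.116
Longest matching prefix is /18 -> interface em2.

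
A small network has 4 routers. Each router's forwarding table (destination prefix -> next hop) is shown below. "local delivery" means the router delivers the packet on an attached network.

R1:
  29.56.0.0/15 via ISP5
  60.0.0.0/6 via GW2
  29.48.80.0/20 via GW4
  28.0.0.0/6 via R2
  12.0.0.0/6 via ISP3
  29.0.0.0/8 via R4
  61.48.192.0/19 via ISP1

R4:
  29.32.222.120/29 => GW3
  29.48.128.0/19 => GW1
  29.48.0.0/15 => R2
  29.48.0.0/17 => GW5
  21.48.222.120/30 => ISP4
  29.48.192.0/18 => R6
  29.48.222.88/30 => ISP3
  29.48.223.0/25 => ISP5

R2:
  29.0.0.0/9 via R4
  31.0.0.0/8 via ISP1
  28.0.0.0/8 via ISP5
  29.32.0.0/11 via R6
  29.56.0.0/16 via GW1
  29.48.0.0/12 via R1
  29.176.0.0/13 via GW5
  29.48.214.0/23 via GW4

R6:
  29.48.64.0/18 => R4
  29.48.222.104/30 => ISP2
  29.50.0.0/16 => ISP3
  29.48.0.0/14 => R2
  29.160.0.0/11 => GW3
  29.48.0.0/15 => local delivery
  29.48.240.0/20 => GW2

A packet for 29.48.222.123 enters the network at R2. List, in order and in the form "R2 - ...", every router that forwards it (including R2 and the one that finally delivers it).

R2 - R1 - R4 - R6

At R2: longest match for 29.48.222.123 is 29.48.0.0/12 -> R1
At R1: longest match for 29.48.222.123 is 29.0.0.0/8 -> R4
At R4: longest match for 29.48.222.123 is 29.48.192.0/18 -> R6
At R6: longest match for 29.48.222.123 is 29.48.0.0/15 -> local delivery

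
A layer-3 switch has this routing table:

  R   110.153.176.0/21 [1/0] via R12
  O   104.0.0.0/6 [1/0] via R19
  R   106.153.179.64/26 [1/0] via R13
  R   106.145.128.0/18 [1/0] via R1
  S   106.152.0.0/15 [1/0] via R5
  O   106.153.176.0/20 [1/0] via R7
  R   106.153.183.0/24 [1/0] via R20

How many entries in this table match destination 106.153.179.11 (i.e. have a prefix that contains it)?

3

Prefixes containing 106.153.179.11:
  104.0.0.0/6 (104.0.0.0 - 107.255.255.255)
  106.152.0.0/15 (106.152.0.0 - 106.153.255.255)
  106.153.176.0/20 (106.153.176.0 - 106.153.191.255)
Total matching entries: 3.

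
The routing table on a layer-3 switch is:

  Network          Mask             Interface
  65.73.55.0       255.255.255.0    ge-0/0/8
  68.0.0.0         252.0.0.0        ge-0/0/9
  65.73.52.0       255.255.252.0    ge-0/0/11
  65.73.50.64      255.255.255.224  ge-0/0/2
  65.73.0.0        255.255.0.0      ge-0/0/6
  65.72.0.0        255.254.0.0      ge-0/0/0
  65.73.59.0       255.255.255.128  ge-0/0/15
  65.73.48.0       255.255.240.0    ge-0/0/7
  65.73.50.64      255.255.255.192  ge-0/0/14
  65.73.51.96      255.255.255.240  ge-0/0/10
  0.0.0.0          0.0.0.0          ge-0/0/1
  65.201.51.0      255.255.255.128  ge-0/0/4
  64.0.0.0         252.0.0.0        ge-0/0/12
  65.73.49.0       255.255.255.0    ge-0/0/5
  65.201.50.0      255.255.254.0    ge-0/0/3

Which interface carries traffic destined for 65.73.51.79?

Routes whose prefix contains 65.73.51.79:
  0.0.0.0/0 (default, matches everything) -> ge-0/0/1
  64.0.0.0/6 (64.0.0.0 - 67.255.255.255) -> ge-0/0/12
  65.72.0.0/15 (65.72.0.0 - 65.73.255.255) -> ge-0/0/0
  65.73.0.0/16 (65.73.0.0 - 65.73.255.255) -> ge-0/0/6
  65.73.48.0/20 (65.73.48.0 - 65.73.63.255) -> ge-0/0/7
More-specific entries that do NOT match:
  65.73.51.96/28 (65.73.51.96 - 65.73.51.111) does not contain 65.73.51.79
  65.73.50.64/27 (65.73.50.64 - 65.73.50.95) does not contain 65.73.51.79
  65.73.50.64/26 (65.73.50.64 - 65.73.50.127) does not contain 65.73.51.79
  65.73.59.0/25 (65.73.59.0 - 65.73.59.127) does not contain 65.73.51.79
  65.201.51.0/25 (65.201.51.0 - 65.201.51.127) does not contain 65.73.51.79
  65.73.55.0/24 (65.73.55.0 - 65.73.55.255) does not contain 65.73.51.79
  65.73.49.0/24 (65.73.49.0 - 65.73.49.255) does not contain 65.73.51.79
  65.201.50.0/23 (65.201.50.0 - 65.201.51.255) does not contain 65.73.51.79
  65.73.52.0/22 (65.73.52.0 - 65.73.55.255) does not contain 65.73.51.79
Longest matching prefix is /20 -> interface ge-0/0/7.

ge-0/0/7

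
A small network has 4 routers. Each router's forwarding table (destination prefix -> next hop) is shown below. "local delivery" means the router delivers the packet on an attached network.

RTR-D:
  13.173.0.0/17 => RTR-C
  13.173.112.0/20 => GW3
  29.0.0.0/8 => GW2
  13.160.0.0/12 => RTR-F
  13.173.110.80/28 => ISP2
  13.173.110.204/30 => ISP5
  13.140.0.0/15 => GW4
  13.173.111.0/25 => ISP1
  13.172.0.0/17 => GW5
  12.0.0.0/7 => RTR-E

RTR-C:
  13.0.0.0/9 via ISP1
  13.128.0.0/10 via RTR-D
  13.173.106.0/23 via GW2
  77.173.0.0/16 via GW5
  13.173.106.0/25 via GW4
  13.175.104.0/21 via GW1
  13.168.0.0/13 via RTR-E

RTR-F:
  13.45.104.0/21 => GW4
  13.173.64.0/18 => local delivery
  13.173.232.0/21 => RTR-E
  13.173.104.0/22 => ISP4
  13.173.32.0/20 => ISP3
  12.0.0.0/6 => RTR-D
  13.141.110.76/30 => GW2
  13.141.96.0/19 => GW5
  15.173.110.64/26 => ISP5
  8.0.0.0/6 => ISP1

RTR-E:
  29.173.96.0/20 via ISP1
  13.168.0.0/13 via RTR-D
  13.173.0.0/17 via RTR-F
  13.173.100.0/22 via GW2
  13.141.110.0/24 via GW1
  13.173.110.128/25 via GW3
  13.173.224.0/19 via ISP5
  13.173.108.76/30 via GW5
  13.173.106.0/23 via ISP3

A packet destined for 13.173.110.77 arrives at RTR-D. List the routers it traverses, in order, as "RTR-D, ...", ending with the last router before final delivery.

RTR-D, RTR-C, RTR-E, RTR-F

At RTR-D: longest match for 13.173.110.77 is 13.173.0.0/17 -> RTR-C
At RTR-C: longest match for 13.173.110.77 is 13.168.0.0/13 -> RTR-E
At RTR-E: longest match for 13.173.110.77 is 13.173.0.0/17 -> RTR-F
At RTR-F: longest match for 13.173.110.77 is 13.173.64.0/18 -> local delivery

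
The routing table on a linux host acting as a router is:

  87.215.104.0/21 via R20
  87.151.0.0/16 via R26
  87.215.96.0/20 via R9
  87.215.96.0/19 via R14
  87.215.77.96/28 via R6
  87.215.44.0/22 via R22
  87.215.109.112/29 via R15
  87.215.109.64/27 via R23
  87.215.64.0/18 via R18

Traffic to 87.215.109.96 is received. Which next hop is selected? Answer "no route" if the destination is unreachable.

Routes whose prefix contains 87.215.109.96:
  87.215.64.0/18 (87.215.64.0 - 87.215.127.255) -> R18
  87.215.96.0/19 (87.215.96.0 - 87.215.127.255) -> R14
  87.215.96.0/20 (87.215.96.0 - 87.215.111.255) -> R9
  87.215.104.0/21 (87.215.104.0 - 87.215.111.255) -> R20
More-specific entries that do NOT match:
  87.215.109.112/29 (87.215.109.112 - 87.215.109.119) does not contain 87.215.109.96
  87.215.77.96/28 (87.215.77.96 - 87.215.77.111) does not contain 87.215.109.96
  87.215.109.64/27 (87.215.109.64 - 87.215.109.95) does not contain 87.215.109.96
  87.215.44.0/22 (87.215.44.0 - 87.215.47.255) does not contain 87.215.109.96
Longest matching prefix is /21 -> next hop R20.

R20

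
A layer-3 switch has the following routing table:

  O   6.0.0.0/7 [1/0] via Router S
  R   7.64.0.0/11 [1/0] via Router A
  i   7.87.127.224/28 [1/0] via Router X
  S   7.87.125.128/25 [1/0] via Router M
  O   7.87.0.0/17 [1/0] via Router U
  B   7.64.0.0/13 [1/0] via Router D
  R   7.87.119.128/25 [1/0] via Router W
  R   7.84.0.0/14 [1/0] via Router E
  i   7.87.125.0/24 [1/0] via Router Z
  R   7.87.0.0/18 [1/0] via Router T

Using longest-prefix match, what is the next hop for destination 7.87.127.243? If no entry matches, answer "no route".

Routes whose prefix contains 7.87.127.243:
  6.0.0.0/7 (6.0.0.0 - 7.255.255.255) -> Router S
  7.64.0.0/11 (7.64.0.0 - 7.95.255.255) -> Router A
  7.84.0.0/14 (7.84.0.0 - 7.87.255.255) -> Router E
  7.87.0.0/17 (7.87.0.0 - 7.87.127.255) -> Router U
More-specific entries that do NOT match:
  7.87.127.224/28 (7.87.127.224 - 7.87.127.239) does not contain 7.87.127.243
  7.87.125.128/25 (7.87.125.128 - 7.87.125.255) does not contain 7.87.127.243
  7.87.119.128/25 (7.87.119.128 - 7.87.119.255) does not contain 7.87.127.243
  7.87.125.0/24 (7.87.125.0 - 7.87.125.255) does not contain 7.87.127.243
  7.87.0.0/18 (7.87.0.0 - 7.87.63.255) does not contain 7.87.127.243
Longest matching prefix is /17 -> next hop Router U.

Router U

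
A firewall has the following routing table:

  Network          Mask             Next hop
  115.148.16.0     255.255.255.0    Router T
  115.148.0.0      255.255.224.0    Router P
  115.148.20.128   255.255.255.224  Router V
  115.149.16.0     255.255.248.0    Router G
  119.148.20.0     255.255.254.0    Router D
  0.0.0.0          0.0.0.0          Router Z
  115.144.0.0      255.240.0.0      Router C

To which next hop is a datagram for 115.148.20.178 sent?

Routes whose prefix contains 115.148.20.178:
  0.0.0.0/0 (default, matches everything) -> Router Z
  115.144.0.0/12 (115.144.0.0 - 115.159.255.255) -> Router C
  115.148.0.0/19 (115.148.0.0 - 115.148.31.255) -> Router P
More-specific entries that do NOT match:
  115.148.20.128/27 (115.148.20.128 - 115.148.20.159) does not contain 115.148.20.178
  115.148.16.0/24 (115.148.16.0 - 115.148.16.255) does not contain 115.148.20.178
  119.148.20.0/23 (119.148.20.0 - 119.148.21.255) does not contain 115.148.20.178
  115.149.16.0/21 (115.149.16.0 - 115.149.23.255) does not contain 115.148.20.178
Longest matching prefix is /19 -> next hop Router P.

Router P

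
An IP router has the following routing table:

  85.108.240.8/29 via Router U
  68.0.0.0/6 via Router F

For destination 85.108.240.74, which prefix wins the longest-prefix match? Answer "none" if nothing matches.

none

85.108.240.74 is outside every listed prefix and there is no default route.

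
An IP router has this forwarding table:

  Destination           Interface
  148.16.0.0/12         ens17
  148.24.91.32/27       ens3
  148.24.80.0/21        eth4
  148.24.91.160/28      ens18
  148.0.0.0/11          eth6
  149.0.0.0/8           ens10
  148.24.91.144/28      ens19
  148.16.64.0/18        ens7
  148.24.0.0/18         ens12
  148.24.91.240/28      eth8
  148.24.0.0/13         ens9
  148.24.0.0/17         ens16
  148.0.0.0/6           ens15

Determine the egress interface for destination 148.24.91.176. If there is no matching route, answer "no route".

Routes whose prefix contains 148.24.91.176:
  148.0.0.0/6 (148.0.0.0 - 151.255.255.255) -> ens15
  148.0.0.0/11 (148.0.0.0 - 148.31.255.255) -> eth6
  148.16.0.0/12 (148.16.0.0 - 148.31.255.255) -> ens17
  148.24.0.0/13 (148.24.0.0 - 148.31.255.255) -> ens9
  148.24.0.0/17 (148.24.0.0 - 148.24.127.255) -> ens16
More-specific entries that do NOT match:
  148.24.91.160/28 (148.24.91.160 - 148.24.91.175) does not contain 148.24.91.176
  148.24.91.144/28 (148.24.91.144 - 148.24.91.159) does not contain 148.24.91.176
  148.24.91.240/28 (148.24.91.240 - 148.24.91.255) does not contain 148.24.91.176
  148.24.91.32/27 (148.24.91.32 - 148.24.91.63) does not contain 148.24.91.176
  148.24.80.0/21 (148.24.80.0 - 148.24.87.255) does not contain 148.24.91.176
  148.16.64.0/18 (148.16.64.0 - 148.16.127.255) does not contain 148.24.91.176
  148.24.0.0/18 (148.24.0.0 - 148.24.63.255) does not contain 148.24.91.176
Longest matching prefix is /17 -> interface ens16.

ens16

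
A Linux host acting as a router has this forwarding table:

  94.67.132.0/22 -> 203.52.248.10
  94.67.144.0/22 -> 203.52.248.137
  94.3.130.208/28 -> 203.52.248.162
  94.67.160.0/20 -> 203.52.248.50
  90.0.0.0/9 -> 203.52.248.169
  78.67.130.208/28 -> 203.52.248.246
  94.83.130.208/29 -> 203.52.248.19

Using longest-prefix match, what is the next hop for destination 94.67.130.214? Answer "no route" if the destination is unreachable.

No entry's prefix contains 94.67.130.214; there is no default route.

no route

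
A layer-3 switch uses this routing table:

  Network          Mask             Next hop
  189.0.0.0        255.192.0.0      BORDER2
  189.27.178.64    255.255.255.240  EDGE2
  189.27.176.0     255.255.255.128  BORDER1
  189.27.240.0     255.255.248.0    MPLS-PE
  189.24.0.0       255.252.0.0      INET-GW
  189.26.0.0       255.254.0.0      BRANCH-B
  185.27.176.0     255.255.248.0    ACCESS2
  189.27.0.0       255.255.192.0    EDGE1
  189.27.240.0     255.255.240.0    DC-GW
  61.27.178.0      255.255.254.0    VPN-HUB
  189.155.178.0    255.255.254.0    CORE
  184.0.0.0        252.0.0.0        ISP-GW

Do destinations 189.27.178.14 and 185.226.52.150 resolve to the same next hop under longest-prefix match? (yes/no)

no

189.27.178.14: longest match 189.26.0.0/15 -> BRANCH-B
185.226.52.150: longest match 184.0.0.0/6 -> ISP-GW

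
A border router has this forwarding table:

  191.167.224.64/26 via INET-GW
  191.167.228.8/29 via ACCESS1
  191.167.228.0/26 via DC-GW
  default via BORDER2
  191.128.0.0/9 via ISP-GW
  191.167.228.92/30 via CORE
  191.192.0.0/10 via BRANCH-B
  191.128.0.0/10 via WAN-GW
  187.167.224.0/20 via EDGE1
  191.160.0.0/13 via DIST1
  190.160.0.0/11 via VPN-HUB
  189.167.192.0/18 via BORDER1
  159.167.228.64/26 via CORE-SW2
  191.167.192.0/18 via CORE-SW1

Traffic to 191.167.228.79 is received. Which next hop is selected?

CORE-SW1

Routes whose prefix contains 191.167.228.79:
  0.0.0.0/0 (default, matches everything) -> BORDER2
  191.128.0.0/9 (191.128.0.0 - 191.255.255.255) -> ISP-GW
  191.128.0.0/10 (191.128.0.0 - 191.191.255.255) -> WAN-GW
  191.160.0.0/13 (191.160.0.0 - 191.167.255.255) -> DIST1
  191.167.192.0/18 (191.167.192.0 - 191.167.255.255) -> CORE-SW1
More-specific entries that do NOT match:
  191.167.228.92/30 (191.167.228.92 - 191.167.228.95) does not contain 191.167.228.79
  191.167.228.8/29 (191.167.228.8 - 191.167.228.15) does not contain 191.167.228.79
  191.167.224.64/26 (191.167.224.64 - 191.167.224.127) does not contain 191.167.228.79
  191.167.228.0/26 (191.167.228.0 - 191.167.228.63) does not contain 191.167.228.79
  159.167.228.64/26 (159.167.228.64 - 159.167.228.127) does not contain 191.167.228.79
  187.167.224.0/20 (187.167.224.0 - 187.167.239.255) does not contain 191.167.228.79
Longest matching prefix is /18 -> next hop CORE-SW1.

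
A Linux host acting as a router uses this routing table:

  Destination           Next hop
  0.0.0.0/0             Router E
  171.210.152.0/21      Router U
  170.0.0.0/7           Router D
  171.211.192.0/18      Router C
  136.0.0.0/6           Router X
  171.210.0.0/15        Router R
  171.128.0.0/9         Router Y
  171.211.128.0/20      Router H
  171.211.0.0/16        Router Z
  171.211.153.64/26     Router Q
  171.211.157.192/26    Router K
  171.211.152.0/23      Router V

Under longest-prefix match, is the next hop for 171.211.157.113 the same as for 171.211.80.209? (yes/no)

yes

171.211.157.113: longest match 171.211.0.0/16 -> Router Z
171.211.80.209: longest match 171.211.0.0/16 -> Router Z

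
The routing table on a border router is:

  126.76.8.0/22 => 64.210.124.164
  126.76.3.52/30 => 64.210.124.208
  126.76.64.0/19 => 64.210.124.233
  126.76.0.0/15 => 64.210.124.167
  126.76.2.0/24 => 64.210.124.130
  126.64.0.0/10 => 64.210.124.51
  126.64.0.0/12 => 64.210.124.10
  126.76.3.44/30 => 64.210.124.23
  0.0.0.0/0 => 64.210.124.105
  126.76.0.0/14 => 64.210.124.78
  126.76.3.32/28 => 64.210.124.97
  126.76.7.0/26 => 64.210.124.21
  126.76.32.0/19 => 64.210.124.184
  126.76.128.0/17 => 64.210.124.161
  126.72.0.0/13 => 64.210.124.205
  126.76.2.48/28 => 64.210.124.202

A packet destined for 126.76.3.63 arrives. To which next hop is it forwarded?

64.210.124.167

Routes whose prefix contains 126.76.3.63:
  0.0.0.0/0 (default, matches everything) -> 64.210.124.105
  126.64.0.0/10 (126.64.0.0 - 126.127.255.255) -> 64.210.124.51
  126.64.0.0/12 (126.64.0.0 - 126.79.255.255) -> 64.210.124.10
  126.72.0.0/13 (126.72.0.0 - 126.79.255.255) -> 64.210.124.205
  126.76.0.0/14 (126.76.0.0 - 126.79.255.255) -> 64.210.124.78
  126.76.0.0/15 (126.76.0.0 - 126.77.255.255) -> 64.210.124.167
More-specific entries that do NOT match:
  126.76.3.52/30 (126.76.3.52 - 126.76.3.55) does not contain 126.76.3.63
  126.76.3.44/30 (126.76.3.44 - 126.76.3.47) does not contain 126.76.3.63
  126.76.3.32/28 (126.76.3.32 - 126.76.3.47) does not contain 126.76.3.63
  126.76.2.48/28 (126.76.2.48 - 126.76.2.63) does not contain 126.76.3.63
  126.76.7.0/26 (126.76.7.0 - 126.76.7.63) does not contain 126.76.3.63
  126.76.2.0/24 (126.76.2.0 - 126.76.2.255) does not contain 126.76.3.63
  126.76.8.0/22 (126.76.8.0 - 126.76.11.255) does not contain 126.76.3.63
  126.76.64.0/19 (126.76.64.0 - 126.76.95.255) does not contain 126.76.3.63
  126.76.32.0/19 (126.76.32.0 - 126.76.63.255) does not contain 126.76.3.63
  126.76.128.0/17 (126.76.128.0 - 126.76.255.255) does not contain 126.76.3.63
Longest matching prefix is /15 -> next hop 64.210.124.167.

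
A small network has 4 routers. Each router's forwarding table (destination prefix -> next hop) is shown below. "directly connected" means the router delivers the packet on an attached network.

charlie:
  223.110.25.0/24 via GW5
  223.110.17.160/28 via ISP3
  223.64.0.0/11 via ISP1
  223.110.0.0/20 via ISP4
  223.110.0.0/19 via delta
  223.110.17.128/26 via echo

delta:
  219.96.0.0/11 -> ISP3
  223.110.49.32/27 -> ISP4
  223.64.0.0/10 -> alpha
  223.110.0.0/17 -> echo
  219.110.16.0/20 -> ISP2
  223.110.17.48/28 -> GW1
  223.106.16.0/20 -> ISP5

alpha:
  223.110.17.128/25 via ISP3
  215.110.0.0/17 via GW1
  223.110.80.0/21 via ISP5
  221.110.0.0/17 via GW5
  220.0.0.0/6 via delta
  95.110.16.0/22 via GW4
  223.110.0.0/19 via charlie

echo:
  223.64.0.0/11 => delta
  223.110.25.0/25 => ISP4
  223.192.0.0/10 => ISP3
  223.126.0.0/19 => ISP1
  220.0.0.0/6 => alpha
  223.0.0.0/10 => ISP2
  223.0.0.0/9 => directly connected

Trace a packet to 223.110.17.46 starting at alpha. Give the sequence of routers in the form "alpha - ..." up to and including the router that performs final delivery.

At alpha: longest match for 223.110.17.46 is 223.110.0.0/19 -> charlie
At charlie: longest match for 223.110.17.46 is 223.110.0.0/19 -> delta
At delta: longest match for 223.110.17.46 is 223.110.0.0/17 -> echo
At echo: longest match for 223.110.17.46 is 223.0.0.0/9 -> directly connected

alpha - charlie - delta - echo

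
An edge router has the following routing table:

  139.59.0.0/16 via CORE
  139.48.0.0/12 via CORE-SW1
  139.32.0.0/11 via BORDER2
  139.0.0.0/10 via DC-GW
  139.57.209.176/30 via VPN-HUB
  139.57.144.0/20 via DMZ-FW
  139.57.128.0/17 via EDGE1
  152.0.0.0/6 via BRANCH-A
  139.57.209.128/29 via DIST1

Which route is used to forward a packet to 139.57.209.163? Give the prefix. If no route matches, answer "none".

139.57.128.0/17

Entries matching 139.57.209.163:
  139.0.0.0/10 (139.0.0.0 - 139.63.255.255)
  139.32.0.0/11 (139.32.0.0 - 139.63.255.255)
  139.48.0.0/12 (139.48.0.0 - 139.63.255.255)
  139.57.128.0/17 (139.57.128.0 - 139.57.255.255)
Most specific is 139.57.128.0/17.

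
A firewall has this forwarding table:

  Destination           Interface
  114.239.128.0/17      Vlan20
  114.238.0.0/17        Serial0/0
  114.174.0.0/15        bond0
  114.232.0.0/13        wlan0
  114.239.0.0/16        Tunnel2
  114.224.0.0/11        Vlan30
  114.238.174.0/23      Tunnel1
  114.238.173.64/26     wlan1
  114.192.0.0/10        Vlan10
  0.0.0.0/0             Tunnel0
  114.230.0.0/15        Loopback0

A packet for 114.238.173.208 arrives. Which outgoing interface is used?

wlan0

Routes whose prefix contains 114.238.173.208:
  0.0.0.0/0 (default, matches everything) -> Tunnel0
  114.192.0.0/10 (114.192.0.0 - 114.255.255.255) -> Vlan10
  114.224.0.0/11 (114.224.0.0 - 114.255.255.255) -> Vlan30
  114.232.0.0/13 (114.232.0.0 - 114.239.255.255) -> wlan0
More-specific entries that do NOT match:
  114.238.173.64/26 (114.238.173.64 - 114.238.173.127) does not contain 114.238.173.208
  114.238.174.0/23 (114.238.174.0 - 114.238.175.255) does not contain 114.238.173.208
  114.239.128.0/17 (114.239.128.0 - 114.239.255.255) does not contain 114.238.173.208
  114.238.0.0/17 (114.238.0.0 - 114.238.127.255) does not contain 114.238.173.208
  114.239.0.0/16 (114.239.0.0 - 114.239.255.255) does not contain 114.238.173.208
  114.174.0.0/15 (114.174.0.0 - 114.175.255.255) does not contain 114.238.173.208
  114.230.0.0/15 (114.230.0.0 - 114.231.255.255) does not contain 114.238.173.208
Longest matching prefix is /13 -> interface wlan0.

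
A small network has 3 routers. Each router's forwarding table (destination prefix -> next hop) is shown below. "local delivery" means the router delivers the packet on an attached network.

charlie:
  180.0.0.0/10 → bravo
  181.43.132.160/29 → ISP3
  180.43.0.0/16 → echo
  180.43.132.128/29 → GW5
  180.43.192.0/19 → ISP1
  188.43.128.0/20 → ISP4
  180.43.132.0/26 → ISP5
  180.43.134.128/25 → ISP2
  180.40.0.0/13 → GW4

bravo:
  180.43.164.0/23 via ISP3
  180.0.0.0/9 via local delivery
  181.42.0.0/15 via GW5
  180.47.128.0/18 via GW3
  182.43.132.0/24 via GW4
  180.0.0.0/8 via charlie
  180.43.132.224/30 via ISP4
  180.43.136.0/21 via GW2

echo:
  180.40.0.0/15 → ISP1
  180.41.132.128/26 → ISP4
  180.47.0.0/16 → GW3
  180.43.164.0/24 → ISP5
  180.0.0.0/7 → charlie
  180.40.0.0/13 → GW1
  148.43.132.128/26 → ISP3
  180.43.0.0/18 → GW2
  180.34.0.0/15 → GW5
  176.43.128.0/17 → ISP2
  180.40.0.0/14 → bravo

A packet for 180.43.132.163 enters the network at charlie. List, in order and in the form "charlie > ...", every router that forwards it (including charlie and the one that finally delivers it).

charlie > echo > bravo

At charlie: longest match for 180.43.132.163 is 180.43.0.0/16 -> echo
At echo: longest match for 180.43.132.163 is 180.40.0.0/14 -> bravo
At bravo: longest match for 180.43.132.163 is 180.0.0.0/9 -> local delivery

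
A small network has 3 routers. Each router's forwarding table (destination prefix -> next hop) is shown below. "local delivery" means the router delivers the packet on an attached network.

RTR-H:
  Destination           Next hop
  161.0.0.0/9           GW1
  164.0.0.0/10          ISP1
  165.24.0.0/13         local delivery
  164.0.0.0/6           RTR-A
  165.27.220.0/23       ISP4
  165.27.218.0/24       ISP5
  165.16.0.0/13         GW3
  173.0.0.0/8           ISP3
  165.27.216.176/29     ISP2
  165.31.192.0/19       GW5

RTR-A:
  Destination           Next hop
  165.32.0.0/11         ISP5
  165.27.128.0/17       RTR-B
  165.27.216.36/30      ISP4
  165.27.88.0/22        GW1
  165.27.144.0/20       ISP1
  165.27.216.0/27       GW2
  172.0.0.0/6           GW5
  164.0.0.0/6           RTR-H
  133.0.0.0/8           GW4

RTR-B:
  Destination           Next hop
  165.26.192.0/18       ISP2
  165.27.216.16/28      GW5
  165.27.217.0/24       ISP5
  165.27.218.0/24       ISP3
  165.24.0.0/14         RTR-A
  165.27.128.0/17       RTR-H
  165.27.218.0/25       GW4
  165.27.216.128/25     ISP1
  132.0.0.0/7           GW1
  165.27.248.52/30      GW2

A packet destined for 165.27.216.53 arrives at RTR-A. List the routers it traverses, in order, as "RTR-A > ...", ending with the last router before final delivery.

RTR-A > RTR-B > RTR-H

At RTR-A: longest match for 165.27.216.53 is 165.27.128.0/17 -> RTR-B
At RTR-B: longest match for 165.27.216.53 is 165.27.128.0/17 -> RTR-H
At RTR-H: longest match for 165.27.216.53 is 165.24.0.0/13 -> local delivery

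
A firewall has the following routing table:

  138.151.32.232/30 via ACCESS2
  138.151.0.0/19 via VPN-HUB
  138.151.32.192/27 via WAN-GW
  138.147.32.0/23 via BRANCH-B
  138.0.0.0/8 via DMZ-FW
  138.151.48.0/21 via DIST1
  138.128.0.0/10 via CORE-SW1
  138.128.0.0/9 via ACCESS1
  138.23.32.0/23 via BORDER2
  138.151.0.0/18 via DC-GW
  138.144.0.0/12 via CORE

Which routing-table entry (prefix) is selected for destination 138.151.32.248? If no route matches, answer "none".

138.151.0.0/18

Entries matching 138.151.32.248:
  138.0.0.0/8 (138.0.0.0 - 138.255.255.255)
  138.128.0.0/9 (138.128.0.0 - 138.255.255.255)
  138.128.0.0/10 (138.128.0.0 - 138.191.255.255)
  138.144.0.0/12 (138.144.0.0 - 138.159.255.255)
  138.151.0.0/18 (138.151.0.0 - 138.151.63.255)
Most specific is 138.151.0.0/18.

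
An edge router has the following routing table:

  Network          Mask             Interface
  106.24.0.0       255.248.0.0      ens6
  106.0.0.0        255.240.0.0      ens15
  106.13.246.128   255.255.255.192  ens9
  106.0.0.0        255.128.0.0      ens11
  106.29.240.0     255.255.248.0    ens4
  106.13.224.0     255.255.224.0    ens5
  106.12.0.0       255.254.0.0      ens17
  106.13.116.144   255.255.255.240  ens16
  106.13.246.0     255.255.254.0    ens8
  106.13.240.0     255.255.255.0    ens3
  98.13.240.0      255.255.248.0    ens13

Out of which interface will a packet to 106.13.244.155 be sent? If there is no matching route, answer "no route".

Routes whose prefix contains 106.13.244.155:
  106.0.0.0/9 (106.0.0.0 - 106.127.255.255) -> ens11
  106.0.0.0/12 (106.0.0.0 - 106.15.255.255) -> ens15
  106.12.0.0/15 (106.12.0.0 - 106.13.255.255) -> ens17
  106.13.224.0/19 (106.13.224.0 - 106.13.255.255) -> ens5
More-specific entries that do NOT match:
  106.13.116.144/28 (106.13.116.144 - 106.13.116.159) does not contain 106.13.244.155
  106.13.246.128/26 (106.13.246.128 - 106.13.246.191) does not contain 106.13.244.155
  106.13.240.0/24 (106.13.240.0 - 106.13.240.255) does not contain 106.13.244.155
  106.13.246.0/23 (106.13.246.0 - 106.13.247.255) does not contain 106.13.244.155
  106.29.240.0/21 (106.29.240.0 - 106.29.247.255) does not contain 106.13.244.155
  98.13.240.0/21 (98.13.240.0 - 98.13.247.255) does not contain 106.13.244.155
Longest matching prefix is /19 -> interface ens5.

ens5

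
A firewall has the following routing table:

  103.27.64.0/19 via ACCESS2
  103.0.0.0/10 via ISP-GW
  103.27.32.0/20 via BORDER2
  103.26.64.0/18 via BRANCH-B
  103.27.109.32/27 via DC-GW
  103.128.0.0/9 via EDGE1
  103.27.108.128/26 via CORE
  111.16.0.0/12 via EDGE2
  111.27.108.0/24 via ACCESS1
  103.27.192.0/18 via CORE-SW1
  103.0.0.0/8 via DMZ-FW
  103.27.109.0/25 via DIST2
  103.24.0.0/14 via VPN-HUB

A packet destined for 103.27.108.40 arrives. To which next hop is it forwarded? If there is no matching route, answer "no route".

VPN-HUB

Routes whose prefix contains 103.27.108.40:
  103.0.0.0/8 (103.0.0.0 - 103.255.255.255) -> DMZ-FW
  103.0.0.0/10 (103.0.0.0 - 103.63.255.255) -> ISP-GW
  103.24.0.0/14 (103.24.0.0 - 103.27.255.255) -> VPN-HUB
More-specific entries that do NOT match:
  103.27.109.32/27 (103.27.109.32 - 103.27.109.63) does not contain 103.27.108.40
  103.27.108.128/26 (103.27.108.128 - 103.27.108.191) does not contain 103.27.108.40
  103.27.109.0/25 (103.27.109.0 - 103.27.109.127) does not contain 103.27.108.40
  111.27.108.0/24 (111.27.108.0 - 111.27.108.255) does not contain 103.27.108.40
  103.27.32.0/20 (103.27.32.0 - 103.27.47.255) does not contain 103.27.108.40
  103.27.64.0/19 (103.27.64.0 - 103.27.95.255) does not contain 103.27.108.40
  103.26.64.0/18 (103.26.64.0 - 103.26.127.255) does not contain 103.27.108.40
  103.27.192.0/18 (103.27.192.0 - 103.27.255.255) does not contain 103.27.108.40
Longest matching prefix is /14 -> next hop VPN-HUB.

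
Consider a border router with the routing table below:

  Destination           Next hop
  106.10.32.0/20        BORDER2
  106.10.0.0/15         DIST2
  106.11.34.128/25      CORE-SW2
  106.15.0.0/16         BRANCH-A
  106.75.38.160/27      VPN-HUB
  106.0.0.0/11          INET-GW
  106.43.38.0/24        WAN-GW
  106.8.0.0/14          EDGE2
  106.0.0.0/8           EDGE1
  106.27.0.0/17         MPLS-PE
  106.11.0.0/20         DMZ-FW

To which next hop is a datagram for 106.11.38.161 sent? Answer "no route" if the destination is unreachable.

DIST2

Routes whose prefix contains 106.11.38.161:
  106.0.0.0/8 (106.0.0.0 - 106.255.255.255) -> EDGE1
  106.0.0.0/11 (106.0.0.0 - 106.31.255.255) -> INET-GW
  106.8.0.0/14 (106.8.0.0 - 106.11.255.255) -> EDGE2
  106.10.0.0/15 (106.10.0.0 - 106.11.255.255) -> DIST2
More-specific entries that do NOT match:
  106.75.38.160/27 (106.75.38.160 - 106.75.38.191) does not contain 106.11.38.161
  106.11.34.128/25 (106.11.34.128 - 106.11.34.255) does not contain 106.11.38.161
  106.43.38.0/24 (106.43.38.0 - 106.43.38.255) does not contain 106.11.38.161
  106.10.32.0/20 (106.10.32.0 - 106.10.47.255) does not contain 106.11.38.161
  106.11.0.0/20 (106.11.0.0 - 106.11.15.255) does not contain 106.11.38.161
  106.27.0.0/17 (106.27.0.0 - 106.27.127.255) does not contain 106.11.38.161
  106.15.0.0/16 (106.15.0.0 - 106.15.255.255) does not contain 106.11.38.161
Longest matching prefix is /15 -> next hop DIST2.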